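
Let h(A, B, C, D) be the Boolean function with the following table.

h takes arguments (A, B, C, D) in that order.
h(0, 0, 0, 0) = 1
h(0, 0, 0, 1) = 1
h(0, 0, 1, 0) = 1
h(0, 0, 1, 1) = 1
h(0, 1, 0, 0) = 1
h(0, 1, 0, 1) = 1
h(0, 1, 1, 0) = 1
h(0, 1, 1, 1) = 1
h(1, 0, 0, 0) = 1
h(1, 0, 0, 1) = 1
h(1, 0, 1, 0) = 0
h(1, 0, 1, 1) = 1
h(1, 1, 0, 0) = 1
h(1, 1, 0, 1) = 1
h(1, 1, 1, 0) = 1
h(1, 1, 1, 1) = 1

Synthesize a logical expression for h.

Only row (1,0,1,0) gives 0. So h is 1 everywhere except there — the complement of the minterm A·¬B·C·¬D.

h(A, B, C, D) = ¬(((A ∧ ¬B) ∧ C) ∧ ¬D)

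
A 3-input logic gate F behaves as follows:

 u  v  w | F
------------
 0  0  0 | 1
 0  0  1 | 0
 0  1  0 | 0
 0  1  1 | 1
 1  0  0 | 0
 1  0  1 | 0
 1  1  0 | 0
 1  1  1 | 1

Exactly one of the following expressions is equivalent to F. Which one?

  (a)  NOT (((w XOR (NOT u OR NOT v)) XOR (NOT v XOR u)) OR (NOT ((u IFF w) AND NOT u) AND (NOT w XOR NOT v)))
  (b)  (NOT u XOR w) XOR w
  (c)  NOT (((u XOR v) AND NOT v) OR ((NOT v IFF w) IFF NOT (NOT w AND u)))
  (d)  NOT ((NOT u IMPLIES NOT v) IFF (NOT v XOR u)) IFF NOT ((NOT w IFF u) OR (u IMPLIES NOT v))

(b) disagrees with F on (0,0,1) (formula → 1, table → 0); rule it out.
(c) disagrees with F on (1,1,0) (formula → 1, table → 0); rule it out.
(d) disagrees with F on (0,0,1) (formula → 1, table → 0); rule it out.
Only (a) survives; checking it on all 8 rows confirms it matches F.

a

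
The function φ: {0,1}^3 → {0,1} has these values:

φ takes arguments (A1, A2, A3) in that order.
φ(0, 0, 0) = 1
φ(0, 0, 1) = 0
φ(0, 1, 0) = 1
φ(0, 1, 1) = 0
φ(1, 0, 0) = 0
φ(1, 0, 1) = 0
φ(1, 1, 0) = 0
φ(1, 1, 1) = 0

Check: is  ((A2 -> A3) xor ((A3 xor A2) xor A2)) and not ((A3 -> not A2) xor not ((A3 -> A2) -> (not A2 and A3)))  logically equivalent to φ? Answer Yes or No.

No

Test each input against both φ and the formula:
  A1=0, A2=0, A3=0: formula gives 1, φ = 1 ✓
  A1=0, A2=0, A3=1: formula gives 0, φ = 0 ✓
  A1=0, A2=1, A3=0: formula gives 0, but φ = 1 ✗
Row (0,1,0) is a counterexample, so the formula is not equivalent to φ.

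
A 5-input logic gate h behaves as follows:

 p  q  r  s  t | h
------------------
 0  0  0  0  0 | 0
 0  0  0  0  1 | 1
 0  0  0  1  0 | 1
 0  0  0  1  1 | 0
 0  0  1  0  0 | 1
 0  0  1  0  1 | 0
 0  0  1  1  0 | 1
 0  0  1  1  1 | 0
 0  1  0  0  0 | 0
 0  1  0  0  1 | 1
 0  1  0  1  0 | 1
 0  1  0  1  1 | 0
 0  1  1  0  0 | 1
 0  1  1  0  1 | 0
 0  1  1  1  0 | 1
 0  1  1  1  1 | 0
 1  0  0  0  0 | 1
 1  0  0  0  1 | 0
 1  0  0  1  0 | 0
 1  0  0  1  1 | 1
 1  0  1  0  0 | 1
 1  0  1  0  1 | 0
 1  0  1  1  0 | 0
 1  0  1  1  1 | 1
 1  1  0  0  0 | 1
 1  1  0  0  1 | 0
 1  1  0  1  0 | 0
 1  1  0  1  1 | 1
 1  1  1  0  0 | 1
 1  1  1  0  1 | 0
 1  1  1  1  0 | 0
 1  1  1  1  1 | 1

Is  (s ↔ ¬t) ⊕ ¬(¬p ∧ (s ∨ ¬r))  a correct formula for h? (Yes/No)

Evaluate (s ↔ ¬t) ⊕ ¬(¬p ∧ (s ∨ ¬r)) on each row and compare to h:
  p=0, q=0, r=0, s=0, t=0: formula gives 0, h = 0 ✓
  p=0, q=0, r=0, s=0, t=1: formula gives 1, h = 1 ✓
  p=0, q=0, r=0, s=1, t=0: formula gives 1, h = 1 ✓
  p=0, q=0, r=0, s=1, t=1: formula gives 0, h = 0 ✓
  … (the remaining 28 rows also agree.)
No disagreement on any input; they are logically equivalent.

Yes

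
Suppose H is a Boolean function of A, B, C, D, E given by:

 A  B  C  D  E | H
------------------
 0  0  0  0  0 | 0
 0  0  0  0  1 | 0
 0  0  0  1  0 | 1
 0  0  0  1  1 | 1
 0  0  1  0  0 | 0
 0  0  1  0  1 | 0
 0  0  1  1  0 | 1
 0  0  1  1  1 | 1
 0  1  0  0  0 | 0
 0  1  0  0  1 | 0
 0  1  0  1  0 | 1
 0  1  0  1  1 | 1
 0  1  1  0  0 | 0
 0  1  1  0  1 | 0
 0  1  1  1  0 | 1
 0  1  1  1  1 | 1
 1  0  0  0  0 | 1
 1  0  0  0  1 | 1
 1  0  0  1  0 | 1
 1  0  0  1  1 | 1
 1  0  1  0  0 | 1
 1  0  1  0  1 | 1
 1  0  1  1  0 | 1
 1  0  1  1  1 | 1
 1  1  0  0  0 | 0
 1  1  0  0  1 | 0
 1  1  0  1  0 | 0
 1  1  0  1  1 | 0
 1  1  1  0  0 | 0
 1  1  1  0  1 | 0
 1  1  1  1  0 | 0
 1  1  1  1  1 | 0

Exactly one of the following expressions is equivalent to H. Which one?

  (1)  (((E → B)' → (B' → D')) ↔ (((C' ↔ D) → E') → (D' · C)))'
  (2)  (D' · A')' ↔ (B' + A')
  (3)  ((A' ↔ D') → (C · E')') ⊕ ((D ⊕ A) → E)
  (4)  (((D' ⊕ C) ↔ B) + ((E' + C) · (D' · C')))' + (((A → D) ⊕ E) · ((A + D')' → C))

2

(1) fails at (0,0,0,0,0): the formula yields 1, H is 0.
(3) fails at (0,0,0,1,1): the formula yields 0, H is 1.
(4) fails at (0,0,0,0,0): the formula yields 1, H is 0.
Only (2) survives; checking it on all 32 rows confirms it matches H.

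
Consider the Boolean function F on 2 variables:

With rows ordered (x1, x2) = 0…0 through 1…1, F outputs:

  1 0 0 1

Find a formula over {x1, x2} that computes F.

F(x1, x2) = not (x1 xor x2)

The output is 1 exactly when an even number of inputs are 1 — the complement of 2-way XOR.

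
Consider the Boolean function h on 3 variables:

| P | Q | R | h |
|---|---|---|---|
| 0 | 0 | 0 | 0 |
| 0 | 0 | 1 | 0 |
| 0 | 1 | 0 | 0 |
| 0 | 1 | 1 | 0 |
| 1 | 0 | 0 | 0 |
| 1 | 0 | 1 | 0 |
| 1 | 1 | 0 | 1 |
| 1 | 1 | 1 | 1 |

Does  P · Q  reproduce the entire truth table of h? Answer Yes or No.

Check the formula against h row by row:
  P=0, Q=0, R=0: formula gives 0, h = 0 ✓
  P=0, Q=0, R=1: formula gives 0, h = 0 ✓
  P=0, Q=1, R=0: formula gives 0, h = 0 ✓
  P=0, Q=1, R=1: formula gives 0, h = 0 ✓
  P=1, Q=0, R=0: formula gives 0, h = 0 ✓
  … (the remaining 3 rows also agree.)
All 8 rows match — the expression computes h exactly.

Yes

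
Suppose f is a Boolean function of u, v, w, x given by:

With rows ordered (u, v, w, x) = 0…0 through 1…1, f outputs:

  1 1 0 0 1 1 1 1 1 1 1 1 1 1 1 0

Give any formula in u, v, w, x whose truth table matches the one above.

f(u, v, w, x) = (((((u' · v') · w) · x') + (((u' · v') · w) · x)) + (((u · v) · w) · x))'

There are just 3 zero rows: (0,0,1,0), (0,0,1,1), (1,1,1,1). Their minterms are ¬u·¬v·w·¬x, ¬u·¬v·w·x, u·v·w·x; the OR of those covers precisely the 0-outputs, and negating it yields f.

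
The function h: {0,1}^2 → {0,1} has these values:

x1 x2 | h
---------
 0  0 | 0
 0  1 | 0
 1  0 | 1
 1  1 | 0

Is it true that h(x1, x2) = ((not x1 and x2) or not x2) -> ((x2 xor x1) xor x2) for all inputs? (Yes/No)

No

Test each input against both h and the formula:
  x1=0, x2=0: formula gives 0, h = 0 ✓
  x1=0, x2=1: formula gives 0, h = 0 ✓
  x1=1, x2=0: formula gives 1, h = 1 ✓
  x1=1, x2=1: formula gives 1, but h = 0 ✗
A single disagreement suffices: at (1,1) they differ, so the formula does not compute h.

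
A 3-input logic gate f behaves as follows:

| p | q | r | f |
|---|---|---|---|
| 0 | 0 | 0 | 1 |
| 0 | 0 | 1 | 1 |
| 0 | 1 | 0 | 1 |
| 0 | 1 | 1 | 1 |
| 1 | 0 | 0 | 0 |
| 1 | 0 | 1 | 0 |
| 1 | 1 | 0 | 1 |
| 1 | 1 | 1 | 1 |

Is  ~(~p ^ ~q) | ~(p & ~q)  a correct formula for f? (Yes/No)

Check the formula against f row by row:
  p=0, q=0, r=0: formula gives 1, f = 1 ✓
  p=0, q=0, r=1: formula gives 1, f = 1 ✓
  p=0, q=1, r=0: formula gives 1, f = 1 ✓
  p=0, q=1, r=1: formula gives 1, f = 1 ✓
  p=1, q=0, r=0: formula gives 0, f = 0 ✓
  …and likewise for the remaining 3 rows.
No disagreement on any input; they are logically equivalent.

Yes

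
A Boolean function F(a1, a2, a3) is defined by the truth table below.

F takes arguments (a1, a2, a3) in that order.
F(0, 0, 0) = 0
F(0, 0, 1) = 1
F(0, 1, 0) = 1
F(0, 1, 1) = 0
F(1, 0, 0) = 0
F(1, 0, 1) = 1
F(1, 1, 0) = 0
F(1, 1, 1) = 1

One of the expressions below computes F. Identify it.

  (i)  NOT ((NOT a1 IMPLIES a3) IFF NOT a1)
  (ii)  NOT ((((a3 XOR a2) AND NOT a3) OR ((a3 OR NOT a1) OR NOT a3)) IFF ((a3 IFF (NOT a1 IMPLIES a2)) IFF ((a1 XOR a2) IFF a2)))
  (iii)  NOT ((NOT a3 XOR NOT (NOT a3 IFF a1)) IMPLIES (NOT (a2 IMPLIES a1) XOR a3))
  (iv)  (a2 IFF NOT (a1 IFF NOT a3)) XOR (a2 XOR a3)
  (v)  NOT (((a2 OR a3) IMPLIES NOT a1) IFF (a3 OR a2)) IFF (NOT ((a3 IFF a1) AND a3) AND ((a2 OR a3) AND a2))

(i) disagrees with F on (0,0,0) (formula → 1, table → 0); rule it out.
(iii) disagrees with F on (0,0,1) (formula → 0, table → 1); rule it out.
(iv) disagrees with F on (0,0,1) (formula → 0, table → 1); rule it out.
(v) disagrees with F on (0,1,0) (formula → 0, table → 1); rule it out.
(ii) is the remaining candidate, and it agrees with F on all 8 inputs.

ii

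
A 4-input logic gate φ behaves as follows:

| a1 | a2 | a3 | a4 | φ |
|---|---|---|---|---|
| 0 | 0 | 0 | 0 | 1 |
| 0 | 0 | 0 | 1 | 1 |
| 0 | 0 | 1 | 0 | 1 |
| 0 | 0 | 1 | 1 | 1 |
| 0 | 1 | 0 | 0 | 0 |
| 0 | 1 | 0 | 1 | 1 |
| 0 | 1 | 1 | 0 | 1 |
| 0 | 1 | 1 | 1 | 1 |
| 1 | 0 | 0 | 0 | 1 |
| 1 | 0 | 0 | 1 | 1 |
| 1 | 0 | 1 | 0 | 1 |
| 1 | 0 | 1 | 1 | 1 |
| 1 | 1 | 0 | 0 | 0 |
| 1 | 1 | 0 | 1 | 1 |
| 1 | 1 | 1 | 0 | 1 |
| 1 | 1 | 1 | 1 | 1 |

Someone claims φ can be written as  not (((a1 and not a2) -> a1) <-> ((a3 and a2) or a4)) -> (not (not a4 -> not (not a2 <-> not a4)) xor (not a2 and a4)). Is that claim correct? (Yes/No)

Check the formula against φ row by row:
  a1=0, a2=0, a3=0, a4=0: formula gives 1, φ = 1 ✓
  a1=0, a2=0, a3=0, a4=1: formula gives 1, φ = 1 ✓
  a1=0, a2=0, a3=1, a4=0: formula gives 1, φ = 1 ✓
  a1=0, a2=0, a3=1, a4=1: formula gives 1, φ = 1 ✓
  …and likewise for the remaining 12 rows.
All 16 rows match — the expression computes φ exactly.

Yes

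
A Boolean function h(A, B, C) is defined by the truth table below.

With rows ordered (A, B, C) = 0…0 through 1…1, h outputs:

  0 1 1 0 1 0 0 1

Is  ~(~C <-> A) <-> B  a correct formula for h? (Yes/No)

Yes

Evaluate ~(~C <-> A) <-> B on each row and compare to h:
  A=0, B=0, C=0: formula gives 0, h = 0 ✓
  A=0, B=0, C=1: formula gives 1, h = 1 ✓
  A=0, B=1, C=0: formula gives 1, h = 1 ✓
  A=0, B=1, C=1: formula gives 0, h = 0 ✓
  A=1, B=0, C=0: formula gives 1, h = 1 ✓
  … (the remaining 3 rows also agree.)
Every row agrees, so the formula is equivalent.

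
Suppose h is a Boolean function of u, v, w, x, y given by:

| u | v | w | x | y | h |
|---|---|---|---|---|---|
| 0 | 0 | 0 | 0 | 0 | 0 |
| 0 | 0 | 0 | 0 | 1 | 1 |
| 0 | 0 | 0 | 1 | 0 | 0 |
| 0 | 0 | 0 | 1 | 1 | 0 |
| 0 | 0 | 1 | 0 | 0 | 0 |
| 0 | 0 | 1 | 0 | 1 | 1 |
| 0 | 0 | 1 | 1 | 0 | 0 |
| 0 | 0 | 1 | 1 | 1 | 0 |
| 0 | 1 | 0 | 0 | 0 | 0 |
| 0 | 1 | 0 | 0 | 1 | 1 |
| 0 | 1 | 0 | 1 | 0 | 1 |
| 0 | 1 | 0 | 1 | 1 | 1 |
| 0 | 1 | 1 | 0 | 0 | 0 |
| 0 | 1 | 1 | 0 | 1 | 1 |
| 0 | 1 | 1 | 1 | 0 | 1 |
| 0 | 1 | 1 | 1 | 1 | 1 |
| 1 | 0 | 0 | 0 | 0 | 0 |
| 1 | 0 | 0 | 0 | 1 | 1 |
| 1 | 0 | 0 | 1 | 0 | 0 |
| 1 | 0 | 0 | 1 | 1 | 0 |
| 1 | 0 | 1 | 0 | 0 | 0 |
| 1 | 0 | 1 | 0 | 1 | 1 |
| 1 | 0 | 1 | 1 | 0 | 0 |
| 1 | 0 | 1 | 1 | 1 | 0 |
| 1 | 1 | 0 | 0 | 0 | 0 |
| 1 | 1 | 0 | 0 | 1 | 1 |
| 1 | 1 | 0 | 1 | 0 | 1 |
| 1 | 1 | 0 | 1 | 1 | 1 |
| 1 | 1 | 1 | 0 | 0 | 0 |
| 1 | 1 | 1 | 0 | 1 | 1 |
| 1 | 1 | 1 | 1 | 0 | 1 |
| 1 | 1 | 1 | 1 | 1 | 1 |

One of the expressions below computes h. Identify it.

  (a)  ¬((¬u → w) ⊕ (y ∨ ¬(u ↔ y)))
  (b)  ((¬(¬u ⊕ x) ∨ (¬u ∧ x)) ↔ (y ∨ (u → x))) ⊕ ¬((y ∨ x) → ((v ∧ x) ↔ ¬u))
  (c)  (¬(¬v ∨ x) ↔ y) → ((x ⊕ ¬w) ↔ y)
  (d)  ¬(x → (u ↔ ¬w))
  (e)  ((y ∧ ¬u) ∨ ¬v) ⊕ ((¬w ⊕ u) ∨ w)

(a) fails at (0,0,0,0,0): the formula yields 1, h is 0.
(c) fails at (0,0,0,1,0): the formula yields 1, h is 0.
(d) fails at (0,0,0,0,1): the formula yields 0, h is 1.
(e) fails at (0,0,0,0,1): the formula yields 0, h is 1.
That leaves (b). Evaluating it on every row reproduces the table of h exactly.

b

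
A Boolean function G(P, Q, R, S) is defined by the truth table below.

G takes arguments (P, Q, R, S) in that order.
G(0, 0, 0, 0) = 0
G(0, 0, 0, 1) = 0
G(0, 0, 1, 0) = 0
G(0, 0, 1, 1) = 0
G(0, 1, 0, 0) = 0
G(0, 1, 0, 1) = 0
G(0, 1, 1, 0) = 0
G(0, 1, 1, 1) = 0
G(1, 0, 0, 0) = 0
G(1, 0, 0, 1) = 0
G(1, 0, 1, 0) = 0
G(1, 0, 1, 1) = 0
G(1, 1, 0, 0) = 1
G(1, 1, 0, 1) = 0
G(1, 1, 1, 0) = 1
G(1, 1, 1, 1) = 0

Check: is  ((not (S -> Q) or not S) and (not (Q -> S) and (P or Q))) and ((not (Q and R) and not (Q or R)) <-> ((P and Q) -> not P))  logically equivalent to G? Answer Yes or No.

Check the formula against G row by row:
  P=0, Q=0, R=0, S=0: formula gives 0, G = 0 ✓
  P=0, Q=0, R=0, S=1: formula gives 0, G = 0 ✓
  P=0, Q=0, R=1, S=0: formula gives 0, G = 0 ✓
  P=0, Q=0, R=1, S=1: formula gives 0, G = 0 ✓
  … (the remaining 12 rows also agree.)
No disagreement on any input; they are logically equivalent.

Yes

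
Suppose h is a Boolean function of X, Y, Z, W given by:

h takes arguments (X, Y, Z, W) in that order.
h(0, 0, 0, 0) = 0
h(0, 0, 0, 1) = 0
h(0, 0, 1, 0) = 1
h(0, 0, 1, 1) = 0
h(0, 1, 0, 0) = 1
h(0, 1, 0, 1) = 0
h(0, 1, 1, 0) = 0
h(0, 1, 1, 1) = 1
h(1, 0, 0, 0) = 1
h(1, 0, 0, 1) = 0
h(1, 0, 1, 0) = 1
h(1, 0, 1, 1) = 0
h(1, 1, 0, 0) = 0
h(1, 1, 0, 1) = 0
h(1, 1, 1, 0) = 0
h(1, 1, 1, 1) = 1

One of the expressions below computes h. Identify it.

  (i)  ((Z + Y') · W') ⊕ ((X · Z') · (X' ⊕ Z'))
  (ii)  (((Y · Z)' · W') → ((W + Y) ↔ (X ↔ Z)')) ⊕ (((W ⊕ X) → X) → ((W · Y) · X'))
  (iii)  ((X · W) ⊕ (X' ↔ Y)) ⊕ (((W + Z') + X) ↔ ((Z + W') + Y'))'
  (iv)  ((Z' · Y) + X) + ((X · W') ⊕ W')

iii

(i) disagrees with h on (0,0,0,0) (formula → 1, table → 0); rule it out.
(ii) disagrees with h on (0,0,0,0) (formula → 1, table → 0); rule it out.
(iv) disagrees with h on (0,0,0,0) (formula → 1, table → 0); rule it out.
That leaves (iii). Evaluating it on every row reproduces the table of h exactly.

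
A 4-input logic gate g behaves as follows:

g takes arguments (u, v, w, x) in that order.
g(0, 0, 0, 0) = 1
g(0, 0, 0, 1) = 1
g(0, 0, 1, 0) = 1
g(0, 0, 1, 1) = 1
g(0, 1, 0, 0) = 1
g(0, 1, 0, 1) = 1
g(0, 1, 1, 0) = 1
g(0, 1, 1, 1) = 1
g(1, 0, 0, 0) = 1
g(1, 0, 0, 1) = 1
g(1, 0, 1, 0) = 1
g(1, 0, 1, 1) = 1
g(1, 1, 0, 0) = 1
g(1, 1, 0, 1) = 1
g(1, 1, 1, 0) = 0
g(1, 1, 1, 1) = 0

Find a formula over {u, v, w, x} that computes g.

The 0-rows are (1,1,1,0), (1,1,1,1). Take each as a conjunction (u·v·w·¬x, u·v·w·x), form their disjunction, and complement — that gives a formula that is 1 everywhere g is.

g(u, v, w, x) = ¬((((u ∧ v) ∧ w) ∧ ¬x) ∨ (((u ∧ v) ∧ w) ∧ x))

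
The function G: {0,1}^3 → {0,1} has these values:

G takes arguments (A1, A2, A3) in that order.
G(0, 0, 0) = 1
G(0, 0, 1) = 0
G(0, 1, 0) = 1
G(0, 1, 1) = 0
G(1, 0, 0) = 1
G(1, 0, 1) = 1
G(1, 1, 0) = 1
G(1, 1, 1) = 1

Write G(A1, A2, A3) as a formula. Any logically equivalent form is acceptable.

G(A1, A2, A3) = (((A1' · A2') · A3) + ((A1' · A2) · A3))'

G is 0 on only 2 rows — (0,0,1), (0,1,1). Writing each as a minterm (¬A1·¬A2·A3, ¬A1·A2·A3) and OR-ing them characterizes exactly where G=0, so G is the negation of that disjunction.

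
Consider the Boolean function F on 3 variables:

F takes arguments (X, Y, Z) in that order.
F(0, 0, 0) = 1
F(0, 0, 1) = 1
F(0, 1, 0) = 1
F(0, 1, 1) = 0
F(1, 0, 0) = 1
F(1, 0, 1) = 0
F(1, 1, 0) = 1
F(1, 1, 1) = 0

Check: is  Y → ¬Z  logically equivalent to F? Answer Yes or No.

Check the formula against F row by row:
  X=0, Y=0, Z=0: formula gives 1, F = 1 ✓
  X=0, Y=0, Z=1: formula gives 1, F = 1 ✓
  X=0, Y=1, Z=0: formula gives 1, F = 1 ✓
  X=0, Y=1, Z=1: formula gives 0, F = 0 ✓
  X=1, Y=0, Z=0: formula gives 1, F = 1 ✓
  X=1, Y=0, Z=1: formula gives 1, but F = 0 ✗
Row (1,0,1) is a counterexample, so the formula is not equivalent to F.

No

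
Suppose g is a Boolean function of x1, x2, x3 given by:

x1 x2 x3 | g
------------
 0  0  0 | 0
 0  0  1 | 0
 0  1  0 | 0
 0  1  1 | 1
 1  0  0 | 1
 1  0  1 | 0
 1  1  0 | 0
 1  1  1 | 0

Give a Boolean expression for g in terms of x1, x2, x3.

The 1-rows are (0,1,1), (1,0,0). Each contributes one minterm — ¬x1·x2·x3; x1·¬x2·¬x3 — and their disjunction is a sum-of-products form of g.

g(x1, x2, x3) = ((not x1 and x2) and x3) or ((x1 and not x2) and not x3)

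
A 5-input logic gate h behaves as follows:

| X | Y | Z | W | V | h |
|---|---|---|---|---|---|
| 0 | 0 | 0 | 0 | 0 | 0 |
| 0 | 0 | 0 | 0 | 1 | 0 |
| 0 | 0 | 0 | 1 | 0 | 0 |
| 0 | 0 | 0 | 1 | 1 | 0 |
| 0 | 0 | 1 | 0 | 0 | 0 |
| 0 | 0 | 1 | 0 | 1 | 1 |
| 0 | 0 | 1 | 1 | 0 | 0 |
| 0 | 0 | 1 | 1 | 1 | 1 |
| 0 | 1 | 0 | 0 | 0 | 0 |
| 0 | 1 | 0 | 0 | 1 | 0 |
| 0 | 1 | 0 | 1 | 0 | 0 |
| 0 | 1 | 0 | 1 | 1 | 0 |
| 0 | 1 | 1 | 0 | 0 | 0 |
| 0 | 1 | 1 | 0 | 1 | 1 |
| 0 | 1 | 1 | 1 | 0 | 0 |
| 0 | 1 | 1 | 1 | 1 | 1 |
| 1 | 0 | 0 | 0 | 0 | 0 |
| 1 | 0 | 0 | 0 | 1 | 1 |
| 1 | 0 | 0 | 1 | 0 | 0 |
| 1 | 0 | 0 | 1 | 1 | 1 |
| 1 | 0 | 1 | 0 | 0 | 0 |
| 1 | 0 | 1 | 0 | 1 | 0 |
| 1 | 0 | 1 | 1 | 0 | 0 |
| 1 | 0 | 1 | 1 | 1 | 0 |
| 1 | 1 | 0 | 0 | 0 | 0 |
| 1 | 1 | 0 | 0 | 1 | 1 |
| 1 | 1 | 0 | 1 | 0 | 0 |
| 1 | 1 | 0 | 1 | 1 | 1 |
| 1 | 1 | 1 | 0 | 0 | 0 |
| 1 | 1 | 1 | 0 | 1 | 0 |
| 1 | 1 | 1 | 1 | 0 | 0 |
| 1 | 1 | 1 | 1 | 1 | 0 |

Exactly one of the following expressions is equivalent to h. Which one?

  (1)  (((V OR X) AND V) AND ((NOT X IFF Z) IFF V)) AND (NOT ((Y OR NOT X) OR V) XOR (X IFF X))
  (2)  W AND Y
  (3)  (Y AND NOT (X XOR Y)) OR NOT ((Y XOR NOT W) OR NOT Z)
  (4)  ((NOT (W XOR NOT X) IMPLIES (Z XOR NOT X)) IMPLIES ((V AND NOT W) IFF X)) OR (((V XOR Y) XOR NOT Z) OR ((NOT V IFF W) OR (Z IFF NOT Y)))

(2) fails at (0,0,1,0,1): the formula yields 0, h is 1.
(3) fails at (0,0,1,0,1): the formula yields 0, h is 1.
(4) fails at (0,0,0,0,0): the formula yields 1, h is 0.
Only (1) survives; checking it on all 32 rows confirms it matches h.

1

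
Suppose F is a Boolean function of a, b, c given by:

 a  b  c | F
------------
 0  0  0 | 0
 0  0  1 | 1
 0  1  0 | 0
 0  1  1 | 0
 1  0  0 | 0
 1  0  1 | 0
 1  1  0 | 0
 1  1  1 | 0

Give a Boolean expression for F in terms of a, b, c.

F(a, b, c) = (¬a ∧ ¬b) ∧ c

F is 1 on exactly one input, (0,0,1), whose minterm is ¬a·¬b·c. So F is just that conjunction.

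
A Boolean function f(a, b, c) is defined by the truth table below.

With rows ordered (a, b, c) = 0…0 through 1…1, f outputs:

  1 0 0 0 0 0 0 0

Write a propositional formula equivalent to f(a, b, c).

f(a, b, c) = ((a + b) + c)'

The output is 1 only when every input is 0 — NOR of all inputs.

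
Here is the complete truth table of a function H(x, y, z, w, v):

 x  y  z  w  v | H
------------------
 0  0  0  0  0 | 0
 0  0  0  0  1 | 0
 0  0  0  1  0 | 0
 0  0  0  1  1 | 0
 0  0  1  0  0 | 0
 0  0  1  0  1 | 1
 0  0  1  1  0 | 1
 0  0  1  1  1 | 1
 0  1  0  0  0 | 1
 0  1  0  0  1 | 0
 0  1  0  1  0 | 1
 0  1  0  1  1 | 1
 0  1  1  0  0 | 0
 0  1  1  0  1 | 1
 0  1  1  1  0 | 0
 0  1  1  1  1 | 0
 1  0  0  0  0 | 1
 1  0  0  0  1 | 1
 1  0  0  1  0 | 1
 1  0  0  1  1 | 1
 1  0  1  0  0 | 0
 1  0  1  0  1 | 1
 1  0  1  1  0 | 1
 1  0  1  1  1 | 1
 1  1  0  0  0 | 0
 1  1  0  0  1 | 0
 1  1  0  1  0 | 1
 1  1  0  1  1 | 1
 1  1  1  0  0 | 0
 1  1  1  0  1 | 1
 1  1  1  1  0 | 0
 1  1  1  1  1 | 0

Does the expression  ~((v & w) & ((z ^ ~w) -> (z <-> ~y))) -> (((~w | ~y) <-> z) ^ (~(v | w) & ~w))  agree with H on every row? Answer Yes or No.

No

Check the formula against H row by row:
  x=0, y=0, z=0, w=0, v=0: formula gives 1, but H = 0 ✗
Row (0,0,0,0,0) is a counterexample, so the formula is not equivalent to H.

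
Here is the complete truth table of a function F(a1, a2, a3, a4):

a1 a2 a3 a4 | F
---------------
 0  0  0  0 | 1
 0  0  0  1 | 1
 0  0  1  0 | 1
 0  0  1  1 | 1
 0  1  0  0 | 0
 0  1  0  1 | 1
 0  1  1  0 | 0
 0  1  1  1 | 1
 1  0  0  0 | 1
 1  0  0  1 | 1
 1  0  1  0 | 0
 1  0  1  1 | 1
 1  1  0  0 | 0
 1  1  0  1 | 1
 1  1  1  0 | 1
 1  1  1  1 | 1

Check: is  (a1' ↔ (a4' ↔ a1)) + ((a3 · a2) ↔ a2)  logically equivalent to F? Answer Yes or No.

No

Evaluate (a1' ↔ (a4' ↔ a1)) + ((a3 · a2) ↔ a2) on each row and compare to F:
  a1=0, a2=0, a3=0, a4=0: formula gives 1, F = 1 ✓
  a1=0, a2=0, a3=0, a4=1: formula gives 1, F = 1 ✓
  a1=0, a2=0, a3=1, a4=0: formula gives 1, F = 1 ✓
  a1=0, a2=0, a3=1, a4=1: formula gives 1, F = 1 ✓
  …
  a1=0, a2=1, a3=1, a4=0: formula gives 1, but F = 0 ✗
Since they disagree at (0,1,1,0), the expression is not a correct formula for F.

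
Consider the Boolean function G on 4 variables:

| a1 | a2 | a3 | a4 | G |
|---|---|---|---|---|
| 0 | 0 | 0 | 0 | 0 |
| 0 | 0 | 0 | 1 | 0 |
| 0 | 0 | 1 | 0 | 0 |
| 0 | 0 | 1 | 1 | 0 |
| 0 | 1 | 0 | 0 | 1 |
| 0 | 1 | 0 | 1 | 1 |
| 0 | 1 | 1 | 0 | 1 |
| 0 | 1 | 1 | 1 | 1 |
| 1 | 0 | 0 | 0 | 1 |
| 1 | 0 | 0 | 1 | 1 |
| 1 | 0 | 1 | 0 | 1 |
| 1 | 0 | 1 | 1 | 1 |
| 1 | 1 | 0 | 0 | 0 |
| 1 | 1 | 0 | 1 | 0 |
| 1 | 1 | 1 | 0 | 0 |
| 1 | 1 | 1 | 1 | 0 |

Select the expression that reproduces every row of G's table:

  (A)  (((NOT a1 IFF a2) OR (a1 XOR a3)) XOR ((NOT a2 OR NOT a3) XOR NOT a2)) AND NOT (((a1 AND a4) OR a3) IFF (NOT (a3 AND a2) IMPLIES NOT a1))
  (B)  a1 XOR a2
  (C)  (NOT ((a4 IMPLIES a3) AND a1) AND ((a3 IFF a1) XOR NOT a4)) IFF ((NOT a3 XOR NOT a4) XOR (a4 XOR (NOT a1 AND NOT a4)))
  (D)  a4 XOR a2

B

(A): at (0,1,0,0) it gives 0, but G = 1 — eliminated.
(C): at (0,1,0,0) it gives 0, but G = 1 — eliminated.
(D): at (0,0,0,1) it gives 1, but G = 0 — eliminated.
(B) is the remaining candidate, and it agrees with G on all 16 inputs.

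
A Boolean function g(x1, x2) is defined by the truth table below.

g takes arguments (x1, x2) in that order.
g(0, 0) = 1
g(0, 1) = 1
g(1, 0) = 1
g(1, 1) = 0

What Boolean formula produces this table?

The output is 0 only when every input is 1 — NAND of all inputs.

g(x1, x2) = ¬(x1 ∧ x2)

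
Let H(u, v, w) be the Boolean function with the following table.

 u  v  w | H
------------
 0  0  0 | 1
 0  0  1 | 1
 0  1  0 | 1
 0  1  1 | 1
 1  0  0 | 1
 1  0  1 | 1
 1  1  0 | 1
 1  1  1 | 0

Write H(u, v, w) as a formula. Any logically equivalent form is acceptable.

The output is 0 only when every input is 1 — NAND of all inputs.

H(u, v, w) = not ((u and v) and w)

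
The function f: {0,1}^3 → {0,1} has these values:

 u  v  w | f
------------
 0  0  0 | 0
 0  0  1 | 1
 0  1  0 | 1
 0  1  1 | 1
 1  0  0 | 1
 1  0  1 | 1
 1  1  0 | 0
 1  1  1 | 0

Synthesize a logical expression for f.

The 0-rows are (0,0,0), (1,1,0), (1,1,1). Take each as a conjunction (¬u·¬v·¬w, u·v·¬w, u·v·w), form their disjunction, and complement — that gives a formula that is 1 everywhere f is.

f(u, v, w) = ~((((~u & ~v) & ~w) | ((u & v) & ~w)) | ((u & v) & w))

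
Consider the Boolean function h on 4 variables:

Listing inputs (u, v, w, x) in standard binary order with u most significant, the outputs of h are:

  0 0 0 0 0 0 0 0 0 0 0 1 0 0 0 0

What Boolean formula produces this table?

Only row (1,0,1,1) gives 1. That row's minterm u·¬v·w·x is h directly.

h(u, v, w, x) = ((u and not v) and w) and x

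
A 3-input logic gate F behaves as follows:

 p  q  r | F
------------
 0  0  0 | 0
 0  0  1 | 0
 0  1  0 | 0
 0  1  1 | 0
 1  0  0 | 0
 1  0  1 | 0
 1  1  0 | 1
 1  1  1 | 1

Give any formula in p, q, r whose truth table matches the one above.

Collect the rows where F=1 — (1,1,0), (1,1,1) — and write one minterm per row: p·q·¬r, p·q·r. Their union (logical OR) reproduces the table exactly.

F(p, q, r) = ((p · q) · r') + ((p · q) · r)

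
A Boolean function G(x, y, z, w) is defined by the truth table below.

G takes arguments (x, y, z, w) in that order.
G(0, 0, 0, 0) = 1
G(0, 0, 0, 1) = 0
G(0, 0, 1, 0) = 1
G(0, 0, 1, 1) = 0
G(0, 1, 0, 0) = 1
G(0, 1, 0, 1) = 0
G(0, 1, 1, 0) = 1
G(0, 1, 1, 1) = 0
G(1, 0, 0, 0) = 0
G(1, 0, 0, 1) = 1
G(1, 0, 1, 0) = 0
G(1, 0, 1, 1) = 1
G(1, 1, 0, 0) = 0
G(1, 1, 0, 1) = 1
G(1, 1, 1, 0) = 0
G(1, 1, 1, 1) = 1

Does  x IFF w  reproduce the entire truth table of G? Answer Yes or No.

Yes

Evaluate x IFF w on each row and compare to G:
  x=0, y=0, z=0, w=0: formula gives 1, G = 1 ✓
  x=0, y=0, z=0, w=1: formula gives 0, G = 0 ✓
  x=0, y=0, z=1, w=0: formula gives 1, G = 1 ✓
  x=0, y=0, z=1, w=1: formula gives 0, G = 0 ✓
  … (the remaining 12 rows also agree.)
Every row agrees, so the formula is equivalent.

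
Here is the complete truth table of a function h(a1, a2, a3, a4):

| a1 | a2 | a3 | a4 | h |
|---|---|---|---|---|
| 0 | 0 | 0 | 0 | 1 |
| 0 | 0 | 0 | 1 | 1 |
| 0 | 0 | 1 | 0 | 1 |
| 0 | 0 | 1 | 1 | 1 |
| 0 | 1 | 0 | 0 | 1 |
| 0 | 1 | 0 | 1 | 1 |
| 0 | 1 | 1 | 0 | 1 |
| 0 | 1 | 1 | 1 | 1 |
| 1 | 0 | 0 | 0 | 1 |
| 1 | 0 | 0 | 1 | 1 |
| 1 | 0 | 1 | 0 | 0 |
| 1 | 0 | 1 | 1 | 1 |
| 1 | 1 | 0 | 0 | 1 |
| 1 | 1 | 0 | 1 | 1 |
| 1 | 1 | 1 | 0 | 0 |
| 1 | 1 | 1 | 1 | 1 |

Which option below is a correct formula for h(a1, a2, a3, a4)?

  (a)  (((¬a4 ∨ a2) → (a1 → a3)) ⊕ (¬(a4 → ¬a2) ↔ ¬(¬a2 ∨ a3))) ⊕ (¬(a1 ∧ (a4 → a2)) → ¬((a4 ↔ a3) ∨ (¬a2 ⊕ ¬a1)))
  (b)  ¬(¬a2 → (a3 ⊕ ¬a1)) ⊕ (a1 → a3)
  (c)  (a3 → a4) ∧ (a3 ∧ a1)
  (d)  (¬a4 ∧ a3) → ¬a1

d

(a): at (0,0,0,0) it gives 0, but h = 1 — eliminated.
(b): at (0,0,1,0) it gives 0, but h = 1 — eliminated.
(c): at (0,0,0,0) it gives 0, but h = 1 — eliminated.
(d) is the remaining candidate, and it agrees with h on all 16 inputs.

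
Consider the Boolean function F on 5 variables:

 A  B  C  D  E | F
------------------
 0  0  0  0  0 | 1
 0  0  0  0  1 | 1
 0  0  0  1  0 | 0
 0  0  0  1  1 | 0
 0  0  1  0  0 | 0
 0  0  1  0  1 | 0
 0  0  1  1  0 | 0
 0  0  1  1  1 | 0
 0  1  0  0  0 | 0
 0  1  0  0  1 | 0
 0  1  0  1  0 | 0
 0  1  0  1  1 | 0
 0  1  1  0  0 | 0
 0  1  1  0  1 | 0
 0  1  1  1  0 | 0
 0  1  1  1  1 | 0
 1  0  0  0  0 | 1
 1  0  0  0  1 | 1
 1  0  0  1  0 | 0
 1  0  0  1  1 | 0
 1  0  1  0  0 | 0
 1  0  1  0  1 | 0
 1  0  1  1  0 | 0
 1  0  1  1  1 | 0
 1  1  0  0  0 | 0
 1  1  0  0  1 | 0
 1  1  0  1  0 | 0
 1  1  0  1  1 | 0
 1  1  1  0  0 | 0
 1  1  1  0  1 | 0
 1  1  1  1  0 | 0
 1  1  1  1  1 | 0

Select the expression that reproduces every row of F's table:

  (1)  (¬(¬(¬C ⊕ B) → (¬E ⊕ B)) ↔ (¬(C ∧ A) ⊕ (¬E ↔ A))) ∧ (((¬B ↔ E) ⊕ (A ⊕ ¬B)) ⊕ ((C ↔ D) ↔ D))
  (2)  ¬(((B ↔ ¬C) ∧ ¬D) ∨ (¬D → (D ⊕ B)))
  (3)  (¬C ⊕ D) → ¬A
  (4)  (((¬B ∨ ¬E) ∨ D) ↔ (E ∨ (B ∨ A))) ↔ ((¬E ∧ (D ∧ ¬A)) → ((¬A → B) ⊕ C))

(1) disagrees with F on (0,0,0,0,0) (formula → 0, table → 1); rule it out.
(3) disagrees with F on (0,0,0,1,0) (formula → 1, table → 0); rule it out.
(4) disagrees with F on (0,0,0,0,0) (formula → 0, table → 1); rule it out.
That leaves (2). Evaluating it on every row reproduces the table of F exactly.

2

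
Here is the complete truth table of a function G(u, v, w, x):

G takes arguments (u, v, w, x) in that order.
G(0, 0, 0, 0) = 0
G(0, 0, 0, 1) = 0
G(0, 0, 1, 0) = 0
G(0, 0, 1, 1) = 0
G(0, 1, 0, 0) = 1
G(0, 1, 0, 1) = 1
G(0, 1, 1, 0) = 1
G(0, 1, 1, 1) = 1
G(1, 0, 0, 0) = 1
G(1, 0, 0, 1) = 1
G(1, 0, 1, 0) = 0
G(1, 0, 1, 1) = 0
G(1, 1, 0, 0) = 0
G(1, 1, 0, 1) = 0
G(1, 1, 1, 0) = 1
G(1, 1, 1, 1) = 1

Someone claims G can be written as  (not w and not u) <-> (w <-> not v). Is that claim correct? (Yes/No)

Yes

Test each input against both G and the formula:
  u=0, v=0, w=0, x=0: formula gives 0, G = 0 ✓
  u=0, v=0, w=0, x=1: formula gives 0, G = 0 ✓
  u=0, v=0, w=1, x=0: formula gives 0, G = 0 ✓
  u=0, v=0, w=1, x=1: formula gives 0, G = 0 ✓
  …and likewise for the remaining 12 rows.
No disagreement on any input; they are logically equivalent.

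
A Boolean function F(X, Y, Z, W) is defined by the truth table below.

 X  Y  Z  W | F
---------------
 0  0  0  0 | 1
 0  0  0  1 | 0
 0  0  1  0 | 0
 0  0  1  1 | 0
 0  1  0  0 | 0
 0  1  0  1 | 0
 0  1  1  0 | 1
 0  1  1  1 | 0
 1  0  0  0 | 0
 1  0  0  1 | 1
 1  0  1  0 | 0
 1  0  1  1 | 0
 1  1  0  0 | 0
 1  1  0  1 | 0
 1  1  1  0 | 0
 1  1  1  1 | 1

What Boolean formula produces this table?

F(X, Y, Z, W) = (((((not X and not Y) and not Z) and not W) or (((not X and Y) and Z) and not W)) or (((X and not Y) and not Z) and W)) or (((X and Y) and Z) and W)

F=1 on 4 inputs: (0,0,0,0), (0,1,1,0), (1,0,0,1), (1,1,1,1). Reading each as a conjunction of literals (¬X·¬Y·¬Z·¬W, ¬X·Y·Z·¬W, X·¬Y·¬Z·W, X·Y·Z·W) and taking the OR gives the canonical DNF.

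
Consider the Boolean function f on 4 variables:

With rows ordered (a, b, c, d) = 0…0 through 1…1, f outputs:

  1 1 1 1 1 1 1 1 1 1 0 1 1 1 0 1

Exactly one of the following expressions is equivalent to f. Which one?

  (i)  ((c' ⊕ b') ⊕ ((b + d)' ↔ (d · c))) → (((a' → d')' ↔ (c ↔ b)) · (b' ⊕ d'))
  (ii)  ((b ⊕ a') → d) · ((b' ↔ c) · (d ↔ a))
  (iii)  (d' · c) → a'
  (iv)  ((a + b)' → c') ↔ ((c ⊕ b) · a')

iii

(i): at (0,0,1,0) it gives 0, but f = 1 — eliminated.
(ii): at (0,0,0,0) it gives 0, but f = 1 — eliminated.
(iv): at (0,0,0,0) it gives 0, but f = 1 — eliminated.
Only (iii) survives; checking it on all 16 rows confirms it matches f.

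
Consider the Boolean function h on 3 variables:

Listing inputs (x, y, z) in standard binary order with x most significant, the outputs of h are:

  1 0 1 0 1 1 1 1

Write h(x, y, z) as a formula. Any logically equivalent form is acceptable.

h(x, y, z) = NOT (((NOT x AND NOT y) AND z) OR ((NOT x AND y) AND z))

There are just 2 zero rows: (0,0,1), (0,1,1). Their minterms are ¬x·¬y·z, ¬x·y·z; the OR of those covers precisely the 0-outputs, and negating it yields h.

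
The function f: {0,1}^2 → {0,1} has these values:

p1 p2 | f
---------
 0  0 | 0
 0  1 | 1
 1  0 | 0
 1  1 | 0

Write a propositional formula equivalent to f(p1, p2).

1 only at (0,1): NOT p1 AND p2.

f(p1, p2) = p1' · p2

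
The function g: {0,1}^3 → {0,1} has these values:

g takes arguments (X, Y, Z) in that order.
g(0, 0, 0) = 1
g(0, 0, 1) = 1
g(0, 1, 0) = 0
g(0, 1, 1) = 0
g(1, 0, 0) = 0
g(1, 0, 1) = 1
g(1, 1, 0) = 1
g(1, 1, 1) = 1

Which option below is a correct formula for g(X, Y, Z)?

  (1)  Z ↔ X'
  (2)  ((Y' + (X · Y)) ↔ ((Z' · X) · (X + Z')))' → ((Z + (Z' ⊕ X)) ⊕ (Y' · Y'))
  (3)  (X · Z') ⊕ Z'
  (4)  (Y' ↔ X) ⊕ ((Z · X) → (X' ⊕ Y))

(1) disagrees with g on (0,0,0) (formula → 0, table → 1); rule it out.
(2) disagrees with g on (0,0,0) (formula → 0, table → 1); rule it out.
(3) disagrees with g on (0,0,1) (formula → 0, table → 1); rule it out.
(4) is the remaining candidate, and it agrees with g on all 8 inputs.

4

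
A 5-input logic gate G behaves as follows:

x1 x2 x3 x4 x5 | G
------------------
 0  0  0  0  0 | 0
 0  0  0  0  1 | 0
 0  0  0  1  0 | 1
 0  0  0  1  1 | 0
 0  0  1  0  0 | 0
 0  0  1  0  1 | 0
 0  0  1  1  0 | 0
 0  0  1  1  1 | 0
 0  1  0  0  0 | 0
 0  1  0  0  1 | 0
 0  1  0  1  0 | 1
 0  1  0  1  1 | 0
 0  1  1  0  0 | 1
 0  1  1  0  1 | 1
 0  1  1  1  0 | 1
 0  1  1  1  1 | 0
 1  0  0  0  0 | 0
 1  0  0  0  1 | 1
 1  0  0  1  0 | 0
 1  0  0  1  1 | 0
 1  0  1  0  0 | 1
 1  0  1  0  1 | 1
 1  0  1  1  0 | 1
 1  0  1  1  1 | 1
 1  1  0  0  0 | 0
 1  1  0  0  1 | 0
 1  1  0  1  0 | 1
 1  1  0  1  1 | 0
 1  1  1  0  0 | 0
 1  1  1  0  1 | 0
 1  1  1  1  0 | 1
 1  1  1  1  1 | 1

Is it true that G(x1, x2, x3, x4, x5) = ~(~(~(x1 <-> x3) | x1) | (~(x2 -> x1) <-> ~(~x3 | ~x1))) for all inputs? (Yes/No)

Test each input against both G and the formula:
  x1=0, x2=0, x3=0, x4=0, x5=0: formula gives 0, G = 0 ✓
  x1=0, x2=0, x3=0, x4=0, x5=1: formula gives 0, G = 0 ✓
  x1=0, x2=0, x3=0, x4=1, x5=0: formula gives 0, but G = 1 ✗
Since they disagree at (0,0,0,1,0), the expression is not a correct formula for G.

No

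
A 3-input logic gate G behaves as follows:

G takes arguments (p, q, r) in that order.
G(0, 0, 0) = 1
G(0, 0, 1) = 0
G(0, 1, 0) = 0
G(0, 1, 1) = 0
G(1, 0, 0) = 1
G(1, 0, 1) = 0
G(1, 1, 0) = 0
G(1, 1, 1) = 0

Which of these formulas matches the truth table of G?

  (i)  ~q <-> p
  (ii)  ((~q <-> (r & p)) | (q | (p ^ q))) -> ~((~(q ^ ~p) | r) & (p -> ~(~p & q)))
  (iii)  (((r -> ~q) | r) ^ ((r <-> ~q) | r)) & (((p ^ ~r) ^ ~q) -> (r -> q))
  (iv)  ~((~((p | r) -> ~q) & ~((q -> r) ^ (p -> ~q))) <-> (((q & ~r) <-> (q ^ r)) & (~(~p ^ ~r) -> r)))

(i) disagrees with G on (0,0,0) (formula → 0, table → 1); rule it out.
(ii) disagrees with G on (0,0,1) (formula → 1, table → 0); rule it out.
(iv) disagrees with G on (0,0,0) (formula → 0, table → 1); rule it out.
(iii) is the remaining candidate, and it agrees with G on all 8 inputs.

iii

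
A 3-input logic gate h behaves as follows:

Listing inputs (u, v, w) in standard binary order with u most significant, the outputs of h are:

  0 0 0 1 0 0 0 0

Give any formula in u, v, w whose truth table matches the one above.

h is 1 on exactly one input, (0,1,1), whose minterm is ¬u·v·w. So h is just that conjunction.

h(u, v, w) = (¬u ∧ v) ∧ w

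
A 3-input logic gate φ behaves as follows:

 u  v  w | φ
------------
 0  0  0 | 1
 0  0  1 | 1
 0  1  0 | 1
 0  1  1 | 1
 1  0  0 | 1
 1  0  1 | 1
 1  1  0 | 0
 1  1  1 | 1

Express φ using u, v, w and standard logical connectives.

φ(u, v, w) = ~((u & v) & ~w)

Only row (1,1,0) gives 0. So φ is 1 everywhere except there — the complement of the minterm u·v·¬w.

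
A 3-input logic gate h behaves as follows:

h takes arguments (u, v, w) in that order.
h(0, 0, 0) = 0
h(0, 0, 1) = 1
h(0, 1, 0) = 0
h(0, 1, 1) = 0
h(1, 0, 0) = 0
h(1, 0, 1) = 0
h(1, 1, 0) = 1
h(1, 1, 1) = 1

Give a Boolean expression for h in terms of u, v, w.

Collect the rows where h=1 — (0,0,1), (1,1,0), (1,1,1) — and write one minterm per row: ¬u·¬v·w, u·v·¬w, u·v·w. Their union (logical OR) reproduces the table exactly.

h(u, v, w) = (((not u and not v) and w) or ((u and v) and not w)) or ((u and v) and w)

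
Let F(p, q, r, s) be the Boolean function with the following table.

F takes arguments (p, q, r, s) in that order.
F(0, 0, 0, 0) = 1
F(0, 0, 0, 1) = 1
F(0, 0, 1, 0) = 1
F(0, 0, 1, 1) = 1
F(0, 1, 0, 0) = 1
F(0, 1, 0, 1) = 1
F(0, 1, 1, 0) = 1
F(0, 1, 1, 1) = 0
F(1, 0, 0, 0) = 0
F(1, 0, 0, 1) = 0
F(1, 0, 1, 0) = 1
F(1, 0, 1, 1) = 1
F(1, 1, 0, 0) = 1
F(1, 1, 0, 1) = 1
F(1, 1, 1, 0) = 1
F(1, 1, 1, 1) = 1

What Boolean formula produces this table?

F is 0 on only 3 rows — (0,1,1,1), (1,0,0,0), (1,0,0,1). Writing each as a minterm (¬p·q·r·s, p·¬q·¬r·¬s, p·¬q·¬r·s) and OR-ing them characterizes exactly where F=0, so F is the negation of that disjunction.

F(p, q, r, s) = not (((((not p and q) and r) and s) or (((p and not q) and not r) and not s)) or (((p and not q) and not r) and s))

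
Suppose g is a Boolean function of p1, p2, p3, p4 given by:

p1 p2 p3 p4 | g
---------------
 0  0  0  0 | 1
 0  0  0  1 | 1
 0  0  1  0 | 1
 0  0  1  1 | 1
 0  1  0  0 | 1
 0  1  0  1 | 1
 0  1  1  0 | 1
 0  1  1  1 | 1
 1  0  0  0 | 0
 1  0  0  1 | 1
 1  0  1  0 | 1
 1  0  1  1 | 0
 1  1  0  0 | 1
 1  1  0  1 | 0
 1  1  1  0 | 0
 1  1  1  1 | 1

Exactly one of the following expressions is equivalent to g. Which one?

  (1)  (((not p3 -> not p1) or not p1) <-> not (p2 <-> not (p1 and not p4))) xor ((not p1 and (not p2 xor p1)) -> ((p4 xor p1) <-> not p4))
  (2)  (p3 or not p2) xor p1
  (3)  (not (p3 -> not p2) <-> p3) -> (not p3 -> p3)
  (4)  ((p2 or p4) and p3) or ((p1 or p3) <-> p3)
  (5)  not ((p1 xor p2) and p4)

1

(2) disagrees with g on (0,1,0,0) (formula → 0, table → 1); rule it out.
(3) disagrees with g on (0,0,0,0) (formula → 0, table → 1); rule it out.
(4) disagrees with g on (1,0,0,1) (formula → 0, table → 1); rule it out.
(5) disagrees with g on (0,1,0,1) (formula → 0, table → 1); rule it out.
(1) is the remaining candidate, and it agrees with g on all 16 inputs.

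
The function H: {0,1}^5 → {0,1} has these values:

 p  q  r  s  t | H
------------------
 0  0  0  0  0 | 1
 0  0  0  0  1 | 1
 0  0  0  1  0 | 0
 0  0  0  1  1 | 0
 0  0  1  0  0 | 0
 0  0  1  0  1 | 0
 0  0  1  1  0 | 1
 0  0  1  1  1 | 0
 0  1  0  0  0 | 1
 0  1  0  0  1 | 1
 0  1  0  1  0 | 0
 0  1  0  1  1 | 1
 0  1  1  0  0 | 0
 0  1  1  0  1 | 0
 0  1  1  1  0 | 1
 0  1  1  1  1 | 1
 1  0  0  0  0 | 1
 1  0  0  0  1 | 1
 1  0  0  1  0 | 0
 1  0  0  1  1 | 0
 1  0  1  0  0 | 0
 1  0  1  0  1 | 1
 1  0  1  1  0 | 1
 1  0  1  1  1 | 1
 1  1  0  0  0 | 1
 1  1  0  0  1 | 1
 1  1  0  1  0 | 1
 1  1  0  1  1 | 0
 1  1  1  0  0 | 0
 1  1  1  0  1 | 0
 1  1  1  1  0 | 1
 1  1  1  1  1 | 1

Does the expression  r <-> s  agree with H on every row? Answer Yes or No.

No

Evaluate r <-> s on each row and compare to H:
  p=0, q=0, r=0, s=0, t=0: formula gives 1, H = 1 ✓
  p=0, q=0, r=0, s=0, t=1: formula gives 1, H = 1 ✓
  p=0, q=0, r=0, s=1, t=0: formula gives 0, H = 0 ✓
  p=0, q=0, r=0, s=1, t=1: formula gives 0, H = 0 ✓
  …
  p=0, q=0, r=1, s=1, t=1: formula gives 1, but H = 0 ✗
A single disagreement suffices: at (0,0,1,1,1) they differ, so the formula does not compute H.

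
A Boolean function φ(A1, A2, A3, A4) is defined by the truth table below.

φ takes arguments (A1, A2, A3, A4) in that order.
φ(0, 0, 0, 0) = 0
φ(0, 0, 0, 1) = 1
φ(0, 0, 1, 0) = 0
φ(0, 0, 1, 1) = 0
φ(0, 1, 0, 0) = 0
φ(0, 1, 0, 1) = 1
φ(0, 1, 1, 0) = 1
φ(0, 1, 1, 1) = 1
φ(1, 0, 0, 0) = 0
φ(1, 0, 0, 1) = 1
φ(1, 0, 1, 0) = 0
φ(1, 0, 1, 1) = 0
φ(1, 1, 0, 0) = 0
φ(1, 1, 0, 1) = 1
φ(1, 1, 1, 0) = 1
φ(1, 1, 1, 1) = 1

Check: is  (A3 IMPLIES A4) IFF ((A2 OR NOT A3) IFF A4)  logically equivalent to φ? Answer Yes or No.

Yes

Evaluate (A3 IMPLIES A4) IFF ((A2 OR NOT A3) IFF A4) on each row and compare to φ:
  A1=0, A2=0, A3=0, A4=0: formula gives 0, φ = 0 ✓
  A1=0, A2=0, A3=0, A4=1: formula gives 1, φ = 1 ✓
  A1=0, A2=0, A3=1, A4=0: formula gives 0, φ = 0 ✓
  A1=0, A2=0, A3=1, A4=1: formula gives 0, φ = 0 ✓
  … (the remaining 12 rows also agree.)
All 16 rows match — the expression computes φ exactly.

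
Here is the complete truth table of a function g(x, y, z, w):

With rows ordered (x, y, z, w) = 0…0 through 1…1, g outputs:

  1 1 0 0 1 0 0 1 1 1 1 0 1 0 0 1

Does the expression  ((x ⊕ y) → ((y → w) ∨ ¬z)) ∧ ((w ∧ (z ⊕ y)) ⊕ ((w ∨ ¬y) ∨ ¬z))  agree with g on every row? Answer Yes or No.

No

Evaluate ((x ⊕ y) → ((y → w) ∨ ¬z)) ∧ ((w ∧ (z ⊕ y)) ⊕ ((w ∨ ¬y) ∨ ¬z)) on each row and compare to g:
  x=0, y=0, z=0, w=0: formula gives 1, g = 1 ✓
  x=0, y=0, z=0, w=1: formula gives 1, g = 1 ✓
  x=0, y=0, z=1, w=0: formula gives 1, but g = 0 ✗
Since they disagree at (0,0,1,0), the expression is not a correct formula for g.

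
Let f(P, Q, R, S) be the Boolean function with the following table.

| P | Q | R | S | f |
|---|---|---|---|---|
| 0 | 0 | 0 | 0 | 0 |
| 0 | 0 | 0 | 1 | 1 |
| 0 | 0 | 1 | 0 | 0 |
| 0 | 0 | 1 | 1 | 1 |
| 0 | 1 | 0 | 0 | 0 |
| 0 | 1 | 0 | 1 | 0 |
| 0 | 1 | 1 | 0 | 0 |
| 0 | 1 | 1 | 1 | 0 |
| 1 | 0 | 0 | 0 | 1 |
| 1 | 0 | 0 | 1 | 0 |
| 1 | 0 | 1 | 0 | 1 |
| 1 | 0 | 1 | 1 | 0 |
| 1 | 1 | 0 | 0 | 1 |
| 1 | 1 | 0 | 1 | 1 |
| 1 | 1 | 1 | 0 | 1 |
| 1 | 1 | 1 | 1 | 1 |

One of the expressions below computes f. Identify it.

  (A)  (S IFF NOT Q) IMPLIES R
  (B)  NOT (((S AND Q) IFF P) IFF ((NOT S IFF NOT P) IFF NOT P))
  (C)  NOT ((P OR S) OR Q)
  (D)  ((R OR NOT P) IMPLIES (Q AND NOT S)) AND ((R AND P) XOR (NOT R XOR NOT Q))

(A) disagrees with f on (0,0,0,0) (formula → 1, table → 0); rule it out.
(C) disagrees with f on (0,0,0,0) (formula → 1, table → 0); rule it out.
(D) disagrees with f on (0,0,0,1) (formula → 0, table → 1); rule it out.
That leaves (B). Evaluating it on every row reproduces the table of f exactly.

B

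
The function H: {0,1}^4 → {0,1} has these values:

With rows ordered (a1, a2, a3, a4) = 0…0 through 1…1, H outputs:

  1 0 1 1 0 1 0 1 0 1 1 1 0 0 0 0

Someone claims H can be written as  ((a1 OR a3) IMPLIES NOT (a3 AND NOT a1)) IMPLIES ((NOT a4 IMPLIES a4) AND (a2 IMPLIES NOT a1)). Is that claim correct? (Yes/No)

Check the formula against H row by row:
  a1=0, a2=0, a3=0, a4=0: formula gives 0, but H = 1 ✗
A single disagreement suffices: at (0,0,0,0) they differ, so the formula does not compute H.

No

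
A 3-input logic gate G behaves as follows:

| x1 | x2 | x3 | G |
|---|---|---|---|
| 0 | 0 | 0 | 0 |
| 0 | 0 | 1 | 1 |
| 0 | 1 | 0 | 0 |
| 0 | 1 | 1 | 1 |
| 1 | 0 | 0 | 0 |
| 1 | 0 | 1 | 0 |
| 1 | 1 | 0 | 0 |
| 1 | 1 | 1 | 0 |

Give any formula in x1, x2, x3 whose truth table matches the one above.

G(x1, x2, x3) = ((x1' · x2') · x3) + ((x1' · x2) · x3)

The 1-rows are (0,0,1), (0,1,1). Each contributes one minterm — ¬x1·¬x2·x3; ¬x1·x2·x3 — and their disjunction is a sum-of-products form of G.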